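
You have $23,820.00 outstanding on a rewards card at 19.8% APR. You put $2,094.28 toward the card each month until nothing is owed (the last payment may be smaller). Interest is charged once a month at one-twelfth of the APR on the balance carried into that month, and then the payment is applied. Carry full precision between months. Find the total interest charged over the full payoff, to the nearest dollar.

$2,782

Monthly rate r = 19.8%/12 = 1.65% = 0.0165.
Payoff takes n = ⌈−ln(1 − rB₀/P)/ln(1+r)⌉ = ⌈12.700⌉ = 13 payments; the last is $1,470.43.
Total paid = 12·$2,094.28 + $1,470.43 = $26,601.79.
Total interest = total paid − principal = $26,601.79 − $23,820.00 = $2,781.79.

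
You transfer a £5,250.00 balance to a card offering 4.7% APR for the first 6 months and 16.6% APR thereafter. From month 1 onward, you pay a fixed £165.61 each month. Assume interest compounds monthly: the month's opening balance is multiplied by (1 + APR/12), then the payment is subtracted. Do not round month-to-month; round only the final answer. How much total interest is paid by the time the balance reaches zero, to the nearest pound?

Promo months 1–6 at r₀ = 4.7%/12 = 0.00391667; months 7+ at r₁ = 16.6%/12 = 0.0138333.
After month 6: iterate B ← B·(1+r₀) − £165.61 for 6 months → £4,371.15.
Then at r₁ with £165.61/mo: n₂ = −ln(1 − r₁·B/P)/ln(1+r₁) ≈ 33.07 → 34 more payments.
Total paid = 39·£165.61 + £11.50 = £6,470.29; interest = £6,470.29 − £5,250.00 = £1,220.29.

£1,220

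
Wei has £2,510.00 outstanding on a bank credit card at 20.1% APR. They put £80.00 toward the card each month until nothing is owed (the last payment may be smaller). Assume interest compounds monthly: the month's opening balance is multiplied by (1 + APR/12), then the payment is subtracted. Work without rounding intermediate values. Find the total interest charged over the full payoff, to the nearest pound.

Monthly rate r = 20.1%/12 = 1.675% = 0.01675.
Payoff takes n = ⌈−ln(1 − rB₀/P)/ln(1+r)⌉ = ⌈44.883⌉ = 45 payments; the last is £70.69.
Total paid = 44·£80.00 + £70.69 = £3,590.69.
Total interest = total paid − principal = £3,590.69 − £2,510.00 = £1,080.69.

£1,081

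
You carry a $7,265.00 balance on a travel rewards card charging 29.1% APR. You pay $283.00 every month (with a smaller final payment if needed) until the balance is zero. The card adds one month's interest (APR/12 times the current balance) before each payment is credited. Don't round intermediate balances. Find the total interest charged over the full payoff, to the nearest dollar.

$4,243

Monthly rate r = 29.1%/12 = 2.425% = 0.02425.
Payoff takes n = ⌈−ln(1 − rB₀/P)/ln(1+r)⌉ = ⌈40.661⌉ = 41 payments; the last is $187.86.
Total paid = 40·$283.00 + $187.86 = $11,507.86.
Total interest = total paid − principal = $11,507.86 − $7,265.00 = $4,242.86.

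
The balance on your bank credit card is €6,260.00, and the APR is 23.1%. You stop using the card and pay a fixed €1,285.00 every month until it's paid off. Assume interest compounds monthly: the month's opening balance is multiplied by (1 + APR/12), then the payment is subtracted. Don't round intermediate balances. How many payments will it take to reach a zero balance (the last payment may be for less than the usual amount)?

6 months

Monthly rate r = 23.1%/12 = 1.925% = 0.01925.
Recurrence: B ← B·(1+r) − €1,285.00.
Month 1: interest €120.50; balance after payment €5,095.51.
Month 2: interest €98.09; balance after payment €3,908.59.
Month 3: interest €75.24; balance after payment €2,698.83.
Month 4: interest €51.95; balance after payment €1,465.79.
Month 5: interest €28.22; balance after payment €209.00.
Month 6: interest €4.02; balance after payment €0.00.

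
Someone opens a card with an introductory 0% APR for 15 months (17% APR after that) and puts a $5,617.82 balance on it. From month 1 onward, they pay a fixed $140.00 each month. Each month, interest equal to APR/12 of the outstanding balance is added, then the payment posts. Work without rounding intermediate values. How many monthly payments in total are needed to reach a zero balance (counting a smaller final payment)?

47 months

Promo months 1–15 at r₀ = 0%/12 = 0; months 16+ at r₁ = 17%/12 = 0.0141667.
After month 15 (no interest yet): B = $5,617.82 − 15·$140.00 = $3,517.82.
Then at r₁ with $140.00/mo: n₂ = −ln(1 − r₁·B/P)/ln(1+r₁) ≈ 31.28 → 32 more payments.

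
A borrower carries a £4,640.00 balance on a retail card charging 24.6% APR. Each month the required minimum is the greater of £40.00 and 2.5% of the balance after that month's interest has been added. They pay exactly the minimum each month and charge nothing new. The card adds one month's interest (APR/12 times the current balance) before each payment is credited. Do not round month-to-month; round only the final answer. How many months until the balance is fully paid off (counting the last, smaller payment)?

Monthly rate r = 24.6%/12 = 2.05% = 0.0205.
While 2.5% of the post-interest balance exceeds £40.00, each month B ← (B·(1+r))·(1 − 0.025), i.e. B shrinks by the factor (1+r)·0.975 = 0.99499.
This holds for months 1–216. Entering month 217 the balance is £1,567.20; 2.5% of the post-interest balance is now below £40.00, so the flat £40.00 minimum applies from here.
From month 217 a fixed £40.00 at rate r clears £1,567.20 in 81 more payments. Total: 216 + 81 = 297 months.

297 months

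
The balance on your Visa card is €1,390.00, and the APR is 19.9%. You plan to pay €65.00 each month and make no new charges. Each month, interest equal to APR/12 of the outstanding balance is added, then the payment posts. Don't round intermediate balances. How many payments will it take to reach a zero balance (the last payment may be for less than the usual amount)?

27 months

Monthly rate r = 19.9%/12 = 1.65833% = 0.0165833.
Recurrence: B ← B·(1+r) − €65.00.
Month 1: interest €23.05; balance after payment €1,348.05.
Month 2: interest €22.36; balance after payment €1,305.41.
Closed form: n = −ln(1 − rB₀/P)/ln(1+r) = −ln(0.64537)/ln(1.01658) ≈ 26.626, so the balance reaches zero during payment 27.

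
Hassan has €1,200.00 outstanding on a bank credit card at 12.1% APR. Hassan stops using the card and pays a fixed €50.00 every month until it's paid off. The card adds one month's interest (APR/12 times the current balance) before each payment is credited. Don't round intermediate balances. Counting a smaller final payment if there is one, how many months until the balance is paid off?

28 months

Monthly rate r = 12.1%/12 = 1.00833% = 0.0100833.
Recurrence: B ← B·(1+r) − €50.00.
Month 1: interest €12.10; balance after payment €1,162.10.
Month 2: interest €11.72; balance after payment €1,123.82.
Closed form: n = −ln(1 − rB₀/P)/ln(1+r) = −ln(0.758)/ln(1.01008) ≈ 27.617, so the balance reaches zero during payment 28.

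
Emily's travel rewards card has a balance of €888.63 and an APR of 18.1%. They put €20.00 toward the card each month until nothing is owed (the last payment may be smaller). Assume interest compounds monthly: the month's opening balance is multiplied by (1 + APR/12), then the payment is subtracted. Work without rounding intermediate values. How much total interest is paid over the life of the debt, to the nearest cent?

Monthly rate r = 18.1%/12 = 1.50833% = 0.0150833.
Payoff takes n = ⌈−ln(1 − rB₀/P)/ln(1+r)⌉ = ⌈74.091⌉ = 75 payments; the last is €1.83.
Total paid = 74·€20.00 + €1.83 = €1,481.83.
Total interest = total paid − principal = €1,481.83 − €888.63 = €593.20.

€593.20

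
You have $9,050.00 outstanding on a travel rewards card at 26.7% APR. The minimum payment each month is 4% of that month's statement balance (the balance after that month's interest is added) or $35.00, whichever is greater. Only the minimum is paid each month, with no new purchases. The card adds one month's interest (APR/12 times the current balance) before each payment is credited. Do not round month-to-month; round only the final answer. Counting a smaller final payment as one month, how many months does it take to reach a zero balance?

162 months

Monthly rate r = 26.7%/12 = 2.225% = 0.02225.
While 4% of the post-interest balance exceeds $35.00, each month B ← (B·(1+r))·(1 − 0.04), i.e. B shrinks by the factor (1+r)·0.96 = 0.98136.
This holds for months 1–126. Entering month 127 the balance is $845.32; 4% of the post-interest balance is now below $35.00, so the flat $35.00 minimum applies from here.
From month 127 a fixed $35.00 at rate r clears $845.32 in 36 more payments. Total: 126 + 36 = 162 months.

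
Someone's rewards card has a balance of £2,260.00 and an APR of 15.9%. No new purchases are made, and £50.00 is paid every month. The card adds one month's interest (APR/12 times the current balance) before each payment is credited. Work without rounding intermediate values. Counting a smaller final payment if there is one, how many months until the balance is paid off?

Monthly rate r = 15.9%/12 = 1.325% = 0.01325.
Recurrence: B ← B·(1+r) − £50.00.
Month 1: interest £29.95; balance after payment £2,239.95.
Month 2: interest £29.68; balance after payment £2,219.62.
Closed form: n = −ln(1 − rB₀/P)/ln(1+r) = −ln(0.4011)/ln(1.01325) ≈ 69.403, so the balance reaches zero during payment 70.

70 months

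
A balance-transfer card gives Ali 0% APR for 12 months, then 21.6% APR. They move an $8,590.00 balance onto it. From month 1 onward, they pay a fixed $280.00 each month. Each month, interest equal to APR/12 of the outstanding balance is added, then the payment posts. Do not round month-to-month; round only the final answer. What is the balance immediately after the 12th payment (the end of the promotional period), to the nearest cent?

Promo months 1–12 at r₀ = 0%/12 = 0; months 13+ at r₁ = 21.6%/12 = 0.018.
After month 12 (no interest yet): B = $8,590.00 − 12·$280.00 = $5,230.00.

$5,230.00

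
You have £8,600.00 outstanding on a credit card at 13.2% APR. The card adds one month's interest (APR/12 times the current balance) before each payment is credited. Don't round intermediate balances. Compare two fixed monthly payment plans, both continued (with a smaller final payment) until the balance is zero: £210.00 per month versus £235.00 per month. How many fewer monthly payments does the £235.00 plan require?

7 fewer payments

Monthly rate r = 13.2%/12 = 1.1% = 0.011.
At £210.00/mo: n = ⌈−ln(1 − rB₀/P)/ln(1+r)⌉ = 55 payments (last £152.77); total interest = total paid − £8,600.00 = £2,892.77.
At £235.00/mo: 48 payments (last £19.71); total interest £2,464.71.
Payments saved = 55 − 48 = 7.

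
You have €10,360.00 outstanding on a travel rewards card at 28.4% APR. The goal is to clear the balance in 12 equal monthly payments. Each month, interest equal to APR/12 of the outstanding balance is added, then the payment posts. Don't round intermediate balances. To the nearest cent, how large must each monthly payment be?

Monthly rate r = 28.4%/12 = 2.36667% = 0.0236667.
Level-payment amortization: P = B₀·r / (1 − (1+r)^(−n)) = 10360.00·0.0236667 / (1 − 1.02367^(−12)).
Denominator 1 − (1+r)^(−12) = 0.244738652.
P = 245.187 / 0.244738652 ≈ 1001.83.

€1,001.83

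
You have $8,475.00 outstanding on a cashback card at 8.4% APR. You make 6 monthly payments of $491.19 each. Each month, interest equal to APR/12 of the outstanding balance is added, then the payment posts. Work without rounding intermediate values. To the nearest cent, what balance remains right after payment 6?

$5,838.04

Monthly rate r = 8.4%/12 = 0.7% = 0.007.
Each month: B ← B·(1+r) − $491.19.
Month 1: interest $59.33; balance after payment $8,043.14.
Month 2: interest $56.30; balance after payment $7,608.25.
Month 3: interest $53.26; balance after payment $7,170.31.
Month 4: interest $50.19; balance after payment $6,729.32.
Month 5: interest $47.11; balance after payment $6,285.23.
Month 6: interest $44.00; balance after payment $5,838.04.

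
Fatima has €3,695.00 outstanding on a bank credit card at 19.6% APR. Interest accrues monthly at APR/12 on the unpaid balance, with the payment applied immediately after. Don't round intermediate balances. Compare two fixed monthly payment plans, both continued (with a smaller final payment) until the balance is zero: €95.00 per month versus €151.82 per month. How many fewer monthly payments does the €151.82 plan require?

Monthly rate r = 19.6%/12 = 1.63333% = 0.0163333.
At €95.00/mo: n = ⌈−ln(1 − rB₀/P)/ln(1+r)⌉ = 63 payments (last €24.43); total interest = total paid − €3,695.00 = €2,219.43.
At €151.82/mo: 32 payments (last €42.04); total interest €1,053.46.
Payments saved = 63 − 32 = 31.

31 fewer payments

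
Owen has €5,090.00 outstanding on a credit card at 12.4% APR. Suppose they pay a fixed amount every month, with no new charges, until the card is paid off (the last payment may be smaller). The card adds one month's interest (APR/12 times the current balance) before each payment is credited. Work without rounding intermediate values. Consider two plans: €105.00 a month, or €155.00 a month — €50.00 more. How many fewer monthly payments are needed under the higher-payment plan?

Monthly rate r = 12.4%/12 = 1.03333% = 0.0103333.
At €105.00/mo: n = ⌈−ln(1 − rB₀/P)/ln(1+r)⌉ = 68 payments (last €63.55); total interest = total paid − €5,090.00 = €2,008.55.
At €155.00/mo: 41 payments (last €49.83); total interest €1,159.83.
Payments saved = 68 − 41 = 27.

27 fewer payments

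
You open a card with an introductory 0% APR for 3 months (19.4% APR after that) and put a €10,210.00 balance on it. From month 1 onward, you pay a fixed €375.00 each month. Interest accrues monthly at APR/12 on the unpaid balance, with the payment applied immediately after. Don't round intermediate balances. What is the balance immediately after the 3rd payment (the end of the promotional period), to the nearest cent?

€9,085.00

Promo months 1–3 at r₀ = 0%/12 = 0; months 4+ at r₁ = 19.4%/12 = 0.0161667.
After month 3 (no interest yet): B = €10,210.00 − 3·€375.00 = €9,085.00.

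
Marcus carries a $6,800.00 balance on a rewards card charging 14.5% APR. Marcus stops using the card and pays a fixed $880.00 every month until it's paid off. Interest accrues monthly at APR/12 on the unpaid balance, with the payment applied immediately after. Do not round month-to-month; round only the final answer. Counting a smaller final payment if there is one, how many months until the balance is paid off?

9 months

Monthly rate r = 14.5%/12 = 1.20833% = 0.0120833.
Recurrence: B ← B·(1+r) − $880.00.
Month 1: interest $82.17; balance after payment $6,002.17.
Month 2: interest $72.53; balance after payment $5,194.69.
Closed form: n = −ln(1 − rB₀/P)/ln(1+r) = −ln(0.90663)/ln(1.01208) ≈ 8.161, so the balance reaches zero during payment 9.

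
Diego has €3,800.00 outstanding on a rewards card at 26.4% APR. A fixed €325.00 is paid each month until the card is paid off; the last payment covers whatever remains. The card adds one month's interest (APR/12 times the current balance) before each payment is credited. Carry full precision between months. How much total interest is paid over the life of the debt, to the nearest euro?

Monthly rate r = 26.4%/12 = 2.2% = 0.022.
Payoff takes n = ⌈−ln(1 − rB₀/P)/ln(1+r)⌉ = ⌈13.665⌉ = 14 payments; the last is €216.90.
Total paid = 13·€325.00 + €216.90 = €4,441.90.
Total interest = total paid − principal = €4,441.90 − €3,800.00 = €641.90.

€642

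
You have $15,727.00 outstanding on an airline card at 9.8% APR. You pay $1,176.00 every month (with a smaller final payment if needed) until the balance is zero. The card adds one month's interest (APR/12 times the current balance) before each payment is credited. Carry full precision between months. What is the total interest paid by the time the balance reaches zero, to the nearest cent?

Monthly rate r = 9.8%/12 = 0.816667% = 0.00816667.
Payoff takes n = ⌈−ln(1 − rB₀/P)/ln(1+r)⌉ = ⌈14.219⌉ = 15 payments; the last is $258.69.
Total paid = 14·$1,176.00 + $258.69 = $16,722.69.
Total interest = total paid − principal = $16,722.69 − $15,727.00 = $995.69.

$995.69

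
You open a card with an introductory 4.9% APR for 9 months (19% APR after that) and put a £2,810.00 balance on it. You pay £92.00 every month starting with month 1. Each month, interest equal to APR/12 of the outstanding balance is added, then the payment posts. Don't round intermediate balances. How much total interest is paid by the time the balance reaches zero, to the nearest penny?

Promo months 1–9 at r₀ = 4.9%/12 = 0.00408333; months 10+ at r₁ = 19%/12 = 0.0158333.
After month 9: iterate B ← B·(1+r₀) − £92.00 for 9 months → £2,073.32.
Then at r₁ with £92.00/mo: n₂ = −ln(1 − r₁·B/P)/ln(1+r₁) ≈ 28.09 → 29 more payments.
Total paid = 37·£92.00 + £8.68 = £3,412.68; interest = £3,412.68 − £2,810.00 = £602.68.

£602.68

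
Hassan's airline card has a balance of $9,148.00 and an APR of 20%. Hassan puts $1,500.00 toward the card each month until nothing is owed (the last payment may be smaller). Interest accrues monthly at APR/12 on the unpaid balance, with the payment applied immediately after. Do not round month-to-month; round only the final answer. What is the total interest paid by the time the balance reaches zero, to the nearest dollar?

Monthly rate r = 20%/12 = 1.66667% = 0.0166667.
Payoff takes n = ⌈−ln(1 − rB₀/P)/ln(1+r)⌉ = ⌈6.485⌉ = 7 payments; the last is $730.31.
Total paid = 6·$1,500.00 + $730.31 = $9,730.31.
Total interest = total paid − principal = $9,730.31 − $9,148.00 = $582.31.

$582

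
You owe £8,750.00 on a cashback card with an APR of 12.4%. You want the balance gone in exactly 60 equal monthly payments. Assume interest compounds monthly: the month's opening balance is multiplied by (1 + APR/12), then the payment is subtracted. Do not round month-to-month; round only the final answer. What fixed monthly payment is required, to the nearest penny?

Monthly rate r = 12.4%/12 = 1.03333% = 0.0103333.
Level-payment amortization: P = B₀·r / (1 − (1+r)^(−n)) = 8750.00·0.0103333 / (1 − 1.01033^(−60)).
Denominator 1 − (1+r)^(−60) = 0.460341402.
P = 90.4167 / 0.460341402 ≈ 196.41.

£196.41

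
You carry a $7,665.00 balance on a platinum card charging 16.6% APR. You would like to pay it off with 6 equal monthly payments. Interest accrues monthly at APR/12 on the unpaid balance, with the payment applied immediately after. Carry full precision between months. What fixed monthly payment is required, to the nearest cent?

Monthly rate r = 16.6%/12 = 1.38333% = 0.0138333.
Level-payment amortization: P = B₀·r / (1 − (1+r)^(−n)) = 7665.00·0.0138333 / (1 − 1.01383^(−6)).
Denominator 1 − (1+r)^(−6) = 0.0791251682.
P = 106.033 / 0.0791251682 ≈ 1340.06.

$1,340.06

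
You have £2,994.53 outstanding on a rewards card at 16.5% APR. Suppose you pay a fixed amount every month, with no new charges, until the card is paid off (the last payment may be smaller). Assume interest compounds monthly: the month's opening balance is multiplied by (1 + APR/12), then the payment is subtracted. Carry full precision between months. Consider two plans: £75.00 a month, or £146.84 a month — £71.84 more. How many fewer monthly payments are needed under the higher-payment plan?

Monthly rate r = 16.5%/12 = 1.375% = 0.01375.
At £75.00/mo: n = ⌈−ln(1 − rB₀/P)/ln(1+r)⌉ = 59 payments (last £23.26); total interest = total paid − £2,994.53 = £1,378.73.
At £146.84/mo: 25 payments (last £14.24); total interest £543.87.
Payments saved = 59 − 25 = 34.

34 fewer payments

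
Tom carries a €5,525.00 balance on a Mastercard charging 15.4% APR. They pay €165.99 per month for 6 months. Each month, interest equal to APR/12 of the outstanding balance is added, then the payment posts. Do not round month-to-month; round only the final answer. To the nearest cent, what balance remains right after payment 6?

Monthly rate r = 15.4%/12 = 1.28333% = 0.0128333.
Each month: B ← B·(1+r) − €165.99.
Month 1: interest €70.90; balance after payment €5,429.91.
Month 2: interest €69.68; balance after payment €5,333.61.
Month 3: interest €68.45; balance after payment €5,236.07.
Month 4: interest €67.20; balance after payment €5,137.27.
Month 5: interest €65.93; balance after payment €5,037.21.
Month 6: interest €64.64; balance after payment €4,935.86.

€4,935.86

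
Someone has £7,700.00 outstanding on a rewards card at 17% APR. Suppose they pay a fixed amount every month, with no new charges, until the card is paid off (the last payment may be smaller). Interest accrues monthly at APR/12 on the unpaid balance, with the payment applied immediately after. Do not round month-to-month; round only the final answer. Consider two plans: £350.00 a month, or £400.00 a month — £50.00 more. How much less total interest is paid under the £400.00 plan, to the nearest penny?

Monthly rate r = 17%/12 = 1.41667% = 0.0141667.
At £350.00/mo: n = ⌈−ln(1 − rB₀/P)/ln(1+r)⌉ = 27 payments (last £193.02); total interest = total paid − £7,700.00 = £1,593.02.
At £400.00/mo: 23 payments (last £255.09); total interest £1,355.09.
Interest saved = £1,593.02 − £1,355.09 = £237.93.

£237.93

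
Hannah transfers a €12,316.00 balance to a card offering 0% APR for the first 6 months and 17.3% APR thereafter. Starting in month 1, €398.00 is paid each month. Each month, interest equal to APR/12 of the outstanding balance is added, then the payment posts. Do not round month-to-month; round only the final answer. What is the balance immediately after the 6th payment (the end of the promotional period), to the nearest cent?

€9,928.00

Promo months 1–6 at r₀ = 0%/12 = 0; months 7+ at r₁ = 17.3%/12 = 0.0144167.
After month 6 (no interest yet): B = €12,316.00 − 6·€398.00 = €9,928.00.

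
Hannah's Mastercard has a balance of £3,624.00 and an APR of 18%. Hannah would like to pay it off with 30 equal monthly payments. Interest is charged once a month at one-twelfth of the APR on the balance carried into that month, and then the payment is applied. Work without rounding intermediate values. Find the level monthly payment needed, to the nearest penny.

Monthly rate r = 18%/12 = 1.5% = 0.015.
Level-payment amortization: P = B₀·r / (1 − (1+r)^(−n)) = 3624.00·0.015 / (1 − 1.015^(−30)).
Denominator 1 − (1+r)^(−30) = 0.36023757.
P = 54.36 / 0.36023757 ≈ 150.90.

£150.90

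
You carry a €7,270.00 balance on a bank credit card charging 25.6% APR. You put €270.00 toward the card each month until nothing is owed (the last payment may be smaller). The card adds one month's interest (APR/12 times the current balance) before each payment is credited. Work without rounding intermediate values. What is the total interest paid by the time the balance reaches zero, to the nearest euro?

Monthly rate r = 25.6%/12 = 2.13333% = 0.0213333.
Payoff takes n = ⌈−ln(1 − rB₀/P)/ln(1+r)⌉ = ⌈40.471⌉ = 41 payments; the last is €127.89.
Total paid = 40·€270.00 + €127.89 = €10,927.89.
Total interest = total paid − principal = €10,927.89 − €7,270.00 = €3,657.89.

€3,658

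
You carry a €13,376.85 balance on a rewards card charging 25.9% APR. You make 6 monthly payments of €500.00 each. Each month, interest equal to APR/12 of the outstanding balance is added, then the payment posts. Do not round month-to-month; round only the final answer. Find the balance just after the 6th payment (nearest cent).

€12,038.75

Monthly rate r = 25.9%/12 = 2.15833% = 0.0215833.
Each month: B ← B·(1+r) − €500.00.
Month 1: interest €288.72; balance after payment €13,165.57.
Month 2: interest €284.16; balance after payment €12,949.72.
Month 3: interest €279.50; balance after payment €12,729.22.
Month 4: interest €274.74; balance after payment €12,503.96.
Month 5: interest €269.88; balance after payment €12,273.84.
Month 6: interest €264.91; balance after payment €12,038.75.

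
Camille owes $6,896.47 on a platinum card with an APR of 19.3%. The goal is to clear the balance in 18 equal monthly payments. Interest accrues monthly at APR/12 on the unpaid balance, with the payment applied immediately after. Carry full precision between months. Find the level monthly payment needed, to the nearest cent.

$444.32

Monthly rate r = 19.3%/12 = 1.60833% = 0.0160833.
Level-payment amortization: P = B₀·r / (1 − (1+r)^(−n)) = 6896.47·0.0160833 / (1 − 1.01608^(−18)).
Denominator 1 − (1+r)^(−18) = 0.249635809.
P = 110.918 / 0.249635809 ≈ 444.32.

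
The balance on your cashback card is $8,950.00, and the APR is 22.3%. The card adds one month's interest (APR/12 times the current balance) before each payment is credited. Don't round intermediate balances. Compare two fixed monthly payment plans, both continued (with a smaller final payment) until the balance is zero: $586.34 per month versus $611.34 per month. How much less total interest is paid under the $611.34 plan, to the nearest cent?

$79.91

Monthly rate r = 22.3%/12 = 1.85833% = 0.0185833.
At $586.34/mo: n = ⌈−ln(1 − rB₀/P)/ln(1+r)⌉ = 19 payments (last $69.65); total interest = total paid − $8,950.00 = $1,673.77.
At $611.34/mo: 18 payments (last $151.08); total interest $1,593.86.
Interest saved = $1,673.77 − $1,593.86 = $79.91.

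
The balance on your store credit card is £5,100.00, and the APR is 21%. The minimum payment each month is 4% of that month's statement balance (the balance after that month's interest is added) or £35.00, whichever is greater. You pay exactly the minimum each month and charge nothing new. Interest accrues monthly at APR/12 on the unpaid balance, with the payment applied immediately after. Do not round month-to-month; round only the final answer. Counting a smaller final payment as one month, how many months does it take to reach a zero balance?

109 months

Monthly rate r = 21%/12 = 1.75% = 0.0175.
While 4% of the post-interest balance exceeds £35.00, each month B ← (B·(1+r))·(1 − 0.04), i.e. B shrinks by the factor (1+r)·0.96 = 0.9768.
This holds for months 1–76. Entering month 77 the balance is £856.64; 4% of the post-interest balance is now below £35.00, so the flat £35.00 minimum applies from here.
From month 77 a fixed £35.00 at rate r clears £856.64 in 33 more payments. Total: 76 + 33 = 109 months.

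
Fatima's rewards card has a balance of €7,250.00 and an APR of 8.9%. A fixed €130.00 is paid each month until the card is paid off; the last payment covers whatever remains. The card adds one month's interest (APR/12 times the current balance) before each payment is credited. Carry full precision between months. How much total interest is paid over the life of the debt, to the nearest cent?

Monthly rate r = 8.9%/12 = 0.741667% = 0.00741667.
Payoff takes n = ⌈−ln(1 − rB₀/P)/ln(1+r)⌉ = ⌈72.238⌉ = 73 payments; the last is €31.07.
Total paid = 72·€130.00 + €31.07 = €9,391.07.
Total interest = total paid − principal = €9,391.07 − €7,250.00 = €2,141.07.

€2,141.07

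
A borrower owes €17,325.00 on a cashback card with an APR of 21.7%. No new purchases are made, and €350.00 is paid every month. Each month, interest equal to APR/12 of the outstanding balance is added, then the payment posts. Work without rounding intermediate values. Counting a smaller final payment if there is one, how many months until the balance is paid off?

Monthly rate r = 21.7%/12 = 1.80833% = 0.0180833.
Recurrence: B ← B·(1+r) − €350.00.
Month 1: interest €313.29; balance after payment €17,288.29.
Month 2: interest €312.63; balance after payment €17,250.92.
Closed form: n = −ln(1 − rB₀/P)/ln(1+r) = −ln(0.10488)/ln(1.01808) ≈ 125.824, so the balance reaches zero during payment 126.

126 months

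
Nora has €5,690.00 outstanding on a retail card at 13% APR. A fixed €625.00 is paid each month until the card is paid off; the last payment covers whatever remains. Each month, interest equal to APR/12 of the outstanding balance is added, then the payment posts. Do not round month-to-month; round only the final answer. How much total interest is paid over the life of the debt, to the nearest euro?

Monthly rate r = 13%/12 = 1.08333% = 0.0108333.
Payoff takes n = ⌈−ln(1 − rB₀/P)/ln(1+r)⌉ = ⌈9.637⌉ = 10 payments; the last is €398.69.
Total paid = 9·€625.00 + €398.69 = €6,023.69.
Total interest = total paid − principal = €6,023.69 − €5,690.00 = €333.69.

€334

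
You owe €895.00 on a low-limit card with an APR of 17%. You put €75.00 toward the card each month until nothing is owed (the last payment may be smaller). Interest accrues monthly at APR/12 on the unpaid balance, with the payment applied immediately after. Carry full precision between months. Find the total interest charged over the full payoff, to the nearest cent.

Monthly rate r = 17%/12 = 1.41667% = 0.0141667.
Payoff takes n = ⌈−ln(1 − rB₀/P)/ln(1+r)⌉ = ⌈13.165⌉ = 14 payments; the last is €12.43.
Total paid = 13·€75.00 + €12.43 = €987.43.
Total interest = total paid − principal = €987.43 − €895.00 = €92.43.

€92.43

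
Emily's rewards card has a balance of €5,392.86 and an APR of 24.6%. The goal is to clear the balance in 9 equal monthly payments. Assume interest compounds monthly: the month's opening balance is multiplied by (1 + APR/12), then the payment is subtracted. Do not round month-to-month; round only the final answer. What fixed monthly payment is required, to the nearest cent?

€662.29

Monthly rate r = 24.6%/12 = 2.05% = 0.0205.
Level-payment amortization: P = B₀·r / (1 − (1+r)^(−n)) = 5392.86·0.0205 / (1 − 1.0205^(−9)).
Denominator 1 − (1+r)^(−9) = 0.16692727.
P = 110.554 / 0.16692727 ≈ 662.29.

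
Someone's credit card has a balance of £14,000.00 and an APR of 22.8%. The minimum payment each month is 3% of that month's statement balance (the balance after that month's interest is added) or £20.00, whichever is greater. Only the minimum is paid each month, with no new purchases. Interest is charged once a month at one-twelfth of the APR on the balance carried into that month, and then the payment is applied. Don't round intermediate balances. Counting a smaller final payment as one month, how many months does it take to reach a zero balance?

Monthly rate r = 22.8%/12 = 1.9% = 0.019.
While 3% of the post-interest balance exceeds £20.00, each month B ← (B·(1+r))·(1 − 0.03), i.e. B shrinks by the factor (1+r)·0.97 = 0.98843.
This holds for months 1–264. Entering month 265 the balance is £648.41; 3% of the post-interest balance is now below £20.00, so the flat £20.00 minimum applies from here.
From month 265 a fixed £20.00 at rate r clears £648.41 in 51 more payments. Total: 264 + 51 = 315 months.

315 months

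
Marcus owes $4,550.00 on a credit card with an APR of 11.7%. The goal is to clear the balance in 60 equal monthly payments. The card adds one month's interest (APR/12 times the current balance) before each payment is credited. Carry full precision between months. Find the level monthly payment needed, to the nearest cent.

Monthly rate r = 11.7%/12 = 0.975% = 0.00975.
Level-payment amortization: P = B₀·r / (1 − (1+r)^(−n)) = 4550.00·0.00975 / (1 − 1.00975^(−60)).
Denominator 1 − (1+r)^(−60) = 0.441313356.
P = 44.3625 / 0.441313356 ≈ 100.52.

$100.52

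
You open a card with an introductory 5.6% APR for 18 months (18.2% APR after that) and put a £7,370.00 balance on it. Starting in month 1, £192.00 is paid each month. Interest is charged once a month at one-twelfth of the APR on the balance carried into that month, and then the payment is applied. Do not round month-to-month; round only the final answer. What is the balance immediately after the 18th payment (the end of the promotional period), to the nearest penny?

£4,417.70

Promo months 1–18 at r₀ = 5.6%/12 = 0.00466667; months 19+ at r₁ = 18.2%/12 = 0.0151667.
After month 18: iterate B ← B·(1+r₀) − £192.00 for 18 months → £4,417.70.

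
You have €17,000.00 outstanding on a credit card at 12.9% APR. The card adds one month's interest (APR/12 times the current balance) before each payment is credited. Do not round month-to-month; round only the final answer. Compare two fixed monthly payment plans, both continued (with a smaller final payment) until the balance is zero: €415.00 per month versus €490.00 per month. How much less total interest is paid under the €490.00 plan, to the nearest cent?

€1,139.73

Monthly rate r = 12.9%/12 = 1.075% = 0.01075.
At €415.00/mo: n = ⌈−ln(1 − rB₀/P)/ln(1+r)⌉ = 55 payments (last €119.30); total interest = total paid − €17,000.00 = €5,529.30.
At €490.00/mo: 44 payments (last €319.57); total interest €4,389.57.
Interest saved = €5,529.30 − €4,389.57 = €1,139.73.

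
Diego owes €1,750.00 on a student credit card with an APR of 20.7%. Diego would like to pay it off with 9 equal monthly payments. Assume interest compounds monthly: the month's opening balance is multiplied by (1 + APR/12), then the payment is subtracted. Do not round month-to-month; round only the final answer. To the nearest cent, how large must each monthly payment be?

€211.60

Monthly rate r = 20.7%/12 = 1.725% = 0.01725.
Level-payment amortization: P = B₀·r / (1 − (1+r)^(−n)) = 1750.00·0.01725 / (1 − 1.01725^(−9)).
Denominator 1 − (1+r)^(−9) = 0.142664685.
P = 30.1875 / 0.142664685 ≈ 211.60.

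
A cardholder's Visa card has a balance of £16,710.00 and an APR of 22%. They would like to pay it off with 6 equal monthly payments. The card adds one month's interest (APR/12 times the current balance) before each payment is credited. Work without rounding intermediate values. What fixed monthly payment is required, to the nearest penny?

Monthly rate r = 22%/12 = 1.83333% = 0.0183333.
Level-payment amortization: P = B₀·r / (1 − (1+r)^(−n)) = 16710.00·0.0183333 / (1 − 1.01833^(−6)).
Denominator 1 − (1+r)^(−6) = 0.103273011.
P = 306.35 / 0.103273011 ≈ 2966.41.

£2,966.41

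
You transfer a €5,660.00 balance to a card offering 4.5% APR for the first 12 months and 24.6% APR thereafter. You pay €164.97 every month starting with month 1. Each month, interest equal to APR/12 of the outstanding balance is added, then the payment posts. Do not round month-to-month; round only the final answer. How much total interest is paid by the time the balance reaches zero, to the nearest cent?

Promo months 1–12 at r₀ = 4.5%/12 = 0.00375; months 13+ at r₁ = 24.6%/12 = 0.0205.
After month 12: iterate B ← B·(1+r₀) − €164.97 for 12 months → €3,899.03.
Then at r₁ with €164.97/mo: n₂ = −ln(1 − r₁·B/P)/ln(1+r₁) ≈ 32.65 → 33 more payments.
Total paid = 44·€164.97 + €108.32 = €7,367.00; interest = €7,367.00 − €5,660.00 = €1,707.00.

€1,707.00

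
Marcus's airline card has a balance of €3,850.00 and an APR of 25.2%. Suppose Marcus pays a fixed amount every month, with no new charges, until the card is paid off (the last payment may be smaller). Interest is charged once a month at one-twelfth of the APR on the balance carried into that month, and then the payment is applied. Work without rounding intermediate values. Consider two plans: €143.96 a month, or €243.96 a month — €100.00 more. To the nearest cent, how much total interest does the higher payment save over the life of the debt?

€986.34

Monthly rate r = 25.2%/12 = 2.1% = 0.021.
At €143.96/mo: n = ⌈−ln(1 − rB₀/P)/ln(1+r)⌉ = 40 payments (last €98.25); total interest = total paid − €3,850.00 = €1,862.69.
At €243.96/mo: 20 payments (last €91.11); total interest €876.35.
Interest saved = €1,862.69 − €876.35 = €986.34.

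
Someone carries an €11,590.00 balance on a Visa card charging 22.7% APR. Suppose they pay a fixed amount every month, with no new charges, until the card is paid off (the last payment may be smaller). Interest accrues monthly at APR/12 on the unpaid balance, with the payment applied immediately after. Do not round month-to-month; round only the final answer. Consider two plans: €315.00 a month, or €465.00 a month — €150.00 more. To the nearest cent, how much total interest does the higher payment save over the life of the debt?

€4,192.87

Monthly rate r = 22.7%/12 = 1.89167% = 0.0189167.
At €315.00/mo: n = ⌈−ln(1 − rB₀/P)/ln(1+r)⌉ = 64 payments (last €171.39); total interest = total paid − €11,590.00 = €8,426.39.
At €465.00/mo: 35 payments (last €13.52); total interest €4,233.52.
Interest saved = €8,426.39 − €4,233.52 = €4,192.87.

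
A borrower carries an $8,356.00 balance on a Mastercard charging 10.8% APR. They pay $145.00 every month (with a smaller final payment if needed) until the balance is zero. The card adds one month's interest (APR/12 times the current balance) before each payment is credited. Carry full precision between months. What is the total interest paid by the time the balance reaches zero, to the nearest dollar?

$3,477

Monthly rate r = 10.8%/12 = 0.9% = 0.009.
Payoff takes n = ⌈−ln(1 − rB₀/P)/ln(1+r)⌉ = ⌈81.605⌉ = 82 payments; the last is $87.84.
Total paid = 81·$145.00 + $87.84 = $11,832.84.
Total interest = total paid − principal = $11,832.84 − $8,356.00 = $3,476.84.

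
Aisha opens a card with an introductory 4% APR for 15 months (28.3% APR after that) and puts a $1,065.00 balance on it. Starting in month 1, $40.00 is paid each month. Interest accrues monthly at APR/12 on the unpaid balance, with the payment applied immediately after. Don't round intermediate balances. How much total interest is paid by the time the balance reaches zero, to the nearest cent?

Promo months 1–15 at r₀ = 4%/12 = 0.00333333; months 16+ at r₁ = 28.3%/12 = 0.0235833.
After month 15: iterate B ← B·(1+r₀) − $40.00 for 15 months → $505.31.
Then at r₁ with $40.00/mo: n₂ = −ln(1 − r₁·B/P)/ln(1+r₁) ≈ 15.17 → 16 more payments.
Total paid = 30·$40.00 + $7.04 = $1,207.04; interest = $1,207.04 − $1,065.00 = $142.04.

$142.04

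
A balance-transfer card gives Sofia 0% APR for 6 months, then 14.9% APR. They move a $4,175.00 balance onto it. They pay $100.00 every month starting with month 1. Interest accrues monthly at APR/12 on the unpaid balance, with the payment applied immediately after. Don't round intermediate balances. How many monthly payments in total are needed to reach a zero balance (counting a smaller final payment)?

Promo months 1–6 at r₀ = 0%/12 = 0; months 7+ at r₁ = 14.9%/12 = 0.0124167.
After month 6 (no interest yet): B = $4,175.00 − 6·$100.00 = $3,575.00.
Then at r₁ with $100.00/mo: n₂ = −ln(1 − r₁·B/P)/ln(1+r₁) ≈ 47.55 → 48 more payments.

54 payments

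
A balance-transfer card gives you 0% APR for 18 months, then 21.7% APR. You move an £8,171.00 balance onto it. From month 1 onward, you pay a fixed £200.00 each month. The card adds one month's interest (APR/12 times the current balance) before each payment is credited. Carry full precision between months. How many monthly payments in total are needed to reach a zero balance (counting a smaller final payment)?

48 payments

Promo months 1–18 at r₀ = 0%/12 = 0; months 19+ at r₁ = 21.7%/12 = 0.0180833.
After month 18 (no interest yet): B = £8,171.00 − 18·£200.00 = £4,571.00.
Then at r₁ with £200.00/mo: n₂ = −ln(1 − r₁·B/P)/ln(1+r₁) ≈ 29.75 → 30 more payments.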